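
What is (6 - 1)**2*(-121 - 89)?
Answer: -5250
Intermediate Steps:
(6 - 1)**2*(-121 - 89) = 5**2*(-210) = 25*(-210) = -5250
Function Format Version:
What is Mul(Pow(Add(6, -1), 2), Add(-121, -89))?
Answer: -5250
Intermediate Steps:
Mul(Pow(Add(6, -1), 2), Add(-121, -89)) = Mul(Pow(5, 2), -210) = Mul(25, -210) = -5250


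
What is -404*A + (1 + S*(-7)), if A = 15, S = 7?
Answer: -6108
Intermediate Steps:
-404*A + (1 + S*(-7)) = -404*15 + (1 + 7*(-7)) = -6060 + (1 - 49) = -6060 - 48 = -6108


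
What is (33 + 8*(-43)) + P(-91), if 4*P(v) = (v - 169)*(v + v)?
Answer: 11519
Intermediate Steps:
P(v) = v*(-169 + v)/2 (P(v) = ((v - 169)*(v + v))/4 = ((-169 + v)*(2*v))/4 = (2*v*(-169 + v))/4 = v*(-169 + v)/2)
(33 + 8*(-43)) + P(-91) = (33 + 8*(-43)) + (½)*(-91)*(-169 - 91) = (33 - 344) + (½)*(-91)*(-260) = -311 + 11830 = 11519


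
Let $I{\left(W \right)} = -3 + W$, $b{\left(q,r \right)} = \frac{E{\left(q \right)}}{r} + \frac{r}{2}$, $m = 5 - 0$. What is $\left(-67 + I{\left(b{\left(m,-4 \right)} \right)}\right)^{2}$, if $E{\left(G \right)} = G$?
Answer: $\frac{85849}{16} \approx 5365.6$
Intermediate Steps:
$m = 5$ ($m = 5 + 0 = 5$)
$b{\left(q,r \right)} = \frac{r}{2} + \frac{q}{r}$ ($b{\left(q,r \right)} = \frac{q}{r} + \frac{r}{2} = \frac{r}{2} + \frac{q}{r}$)
$\left(-67 + I{\left(b{\left(m,-4 \right)} \right)}\right)^{2} = \left(-67 + \left(-3 + \left(\frac{1}{2} \left(-4\right) + \frac{5}{-4}\right)\right)\right)^{2} = \left(-67 + \left(-3 + \left(-2 + 5 \left(- \frac{1}{4}\right)\right)\right)\right)^{2} = \left(-67 - \frac{25}{4}\right)^{2} = \left(- \frac{293}{4}\right)^{2} = \frac{85849}{16}$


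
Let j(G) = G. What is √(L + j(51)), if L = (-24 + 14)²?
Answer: √151 ≈ 12.288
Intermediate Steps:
L = 100 (L = (-10)² = 100)
√(L + j(51)) = √(100 + 51) = √151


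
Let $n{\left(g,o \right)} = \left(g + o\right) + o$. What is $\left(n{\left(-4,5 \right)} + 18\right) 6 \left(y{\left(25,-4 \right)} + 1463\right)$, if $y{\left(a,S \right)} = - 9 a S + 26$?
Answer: $344016$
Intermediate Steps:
$n{\left(g,o \right)} = g + 2 o$
$y{\left(a,S \right)} = 26 - 9 S a$ ($y{\left(a,S \right)} = - 9 S a + 26 = 26 - 9 S a$)
$\left(n{\left(-4,5 \right)} + 18\right) 6 \left(y{\left(25,-4 \right)} + 1463\right) = \left(\left(-4 + 2 \cdot 5\right) + 18\right) 6 \left(\left(26 - \left(-36\right) 25\right) + 1463\right) = \left(\left(-4 + 10\right) + 18\right) 6 \left(\left(26 + 900\right) + 1463\right) = \left(6 + 18\right) 6 \left(926 + 1463\right) = 24 \cdot 6 \cdot 2389 = 144 \cdot 2389 = 344016$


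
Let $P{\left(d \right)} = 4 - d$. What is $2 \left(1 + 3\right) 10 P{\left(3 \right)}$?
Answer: $80$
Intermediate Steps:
$2 \left(1 + 3\right) 10 P{\left(3 \right)} = 2 \left(1 + 3\right) 10 \left(4 - 3\right) = 2 \cdot 4 \cdot 10 \left(4 - 3\right) = 8 \cdot 10 \cdot 1 = 80 \cdot 1 = 80$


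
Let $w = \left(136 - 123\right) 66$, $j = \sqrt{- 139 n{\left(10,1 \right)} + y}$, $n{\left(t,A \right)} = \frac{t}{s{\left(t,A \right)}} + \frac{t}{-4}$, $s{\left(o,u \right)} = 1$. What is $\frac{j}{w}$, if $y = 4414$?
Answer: $\frac{\sqrt{13486}}{1716} \approx 0.067674$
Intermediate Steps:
$n{\left(t,A \right)} = \frac{3 t}{4}$ ($n{\left(t,A \right)} = \frac{t}{1} + \frac{t}{-4} = t 1 + t \left(- \frac{1}{4}\right) = t - \frac{t}{4} = \frac{3 t}{4}$)
$j = \frac{\sqrt{13486}}{2}$ ($j = \sqrt{- 139 \cdot \frac{3}{4} \cdot 10 + 4414} = \sqrt{\left(-139\right) \frac{15}{2} + 4414} = \sqrt{- \frac{2085}{2} + 4414} = \sqrt{\frac{6743}{2}} = \frac{\sqrt{13486}}{2} \approx 58.065$)
$w = 858$ ($w = 13 \cdot 66 = 858$)
$\frac{j}{w} = \frac{\frac{1}{2} \sqrt{13486}}{858} = \frac{\sqrt{13486}}{2} \cdot \frac{1}{858} = \frac{\sqrt{13486}}{1716}$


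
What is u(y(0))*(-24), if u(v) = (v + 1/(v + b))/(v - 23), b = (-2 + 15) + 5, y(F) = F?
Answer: 4/69 ≈ 0.057971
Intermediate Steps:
b = 18 (b = 13 + 5 = 18)
u(v) = (v + 1/(18 + v))/(-23 + v) (u(v) = (v + 1/(v + 18))/(v - 23) = (v + 1/(18 + v))/(-23 + v))
u(y(0))*(-24) = ((1 + 0**2 + 18*0)/(-414 + 0**2 - 5*0))*(-24) = ((1 + 0 + 0)/(-414 + 0 + 0))*(-24) = (1/(-414))*(-24) = -1/414*1*(-24) = -1/414*(-24) = 4/69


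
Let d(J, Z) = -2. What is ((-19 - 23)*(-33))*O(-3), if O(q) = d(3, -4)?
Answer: -2772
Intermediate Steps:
O(q) = -2
((-19 - 23)*(-33))*O(-3) = ((-19 - 23)*(-33))*(-2) = -42*(-33)*(-2) = 1386*(-2) = -2772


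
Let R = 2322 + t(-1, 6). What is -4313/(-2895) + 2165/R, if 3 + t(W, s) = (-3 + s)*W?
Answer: 9359/3860 ≈ 2.4246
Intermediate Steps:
t(W, s) = -3 + W*(-3 + s) (t(W, s) = -3 + (-3 + s)*W = -3 + W*(-3 + s))
R = 2316 (R = 2322 + (-3 - 3*(-1) - 1*6) = 2322 + (-3 + 3 - 6) = 2322 - 6 = 2316)
-4313/(-2895) + 2165/R = -4313/(-2895) + 2165/2316 = -4313*(-1/2895) + 2165*(1/2316) = 4313/2895 + 2165/2316 = 9359/3860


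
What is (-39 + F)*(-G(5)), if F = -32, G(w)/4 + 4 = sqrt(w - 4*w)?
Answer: -1136 + 284*I*sqrt(15) ≈ -1136.0 + 1099.9*I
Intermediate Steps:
G(w) = -16 + 4*sqrt(3)*sqrt(-w) (G(w) = -16 + 4*sqrt(w - 4*w) = -16 + 4*sqrt(-3*w) = -16 + 4*(sqrt(3)*sqrt(-w)) = -16 + 4*sqrt(3)*sqrt(-w))
(-39 + F)*(-G(5)) = (-39 - 32)*(-(-16 + 4*sqrt(3)*sqrt(-1*5))) = -(-71)*(-16 + 4*sqrt(3)*sqrt(-5)) = -(-71)*(-16 + 4*sqrt(3)*(I*sqrt(5))) = -(-71)*(-16 + 4*I*sqrt(15)) = -71*(16 - 4*I*sqrt(15)) = -1136 + 284*I*sqrt(15)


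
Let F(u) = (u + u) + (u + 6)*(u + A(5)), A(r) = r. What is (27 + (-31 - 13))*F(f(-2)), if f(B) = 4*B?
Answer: 170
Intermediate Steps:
F(u) = 2*u + (5 + u)*(6 + u) (F(u) = (u + u) + (u + 6)*(u + 5) = 2*u + (6 + u)*(5 + u) = 2*u + (5 + u)*(6 + u))
(27 + (-31 - 13))*F(f(-2)) = (27 + (-31 - 13))*(30 + (4*(-2))² + 13*(4*(-2))) = (27 - 44)*(30 + (-8)² + 13*(-8)) = -17*(30 + 64 - 104) = -17*(-10) = 170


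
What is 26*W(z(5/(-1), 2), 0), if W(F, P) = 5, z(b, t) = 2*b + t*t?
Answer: 130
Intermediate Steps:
z(b, t) = t² + 2*b (z(b, t) = 2*b + t² = t² + 2*b)
26*W(z(5/(-1), 2), 0) = 26*5 = 130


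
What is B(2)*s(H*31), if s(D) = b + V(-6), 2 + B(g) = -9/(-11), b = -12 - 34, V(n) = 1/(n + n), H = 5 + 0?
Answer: 7189/132 ≈ 54.462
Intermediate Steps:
H = 5
V(n) = 1/(2*n)
b = -46
B(g) = -13/11 (B(g) = -2 - 9/(-11) = -2 - 9*(-1/11) = -2 + 9/11 = -13/11)
s(D) = -553/12 (s(D) = -46 + (1/2)/(-6) = -46 + (1/2)*(-1/6) = -46 - 1/12 = -553/12)
B(2)*s(H*31) = -13/11*(-553/12) = 7189/132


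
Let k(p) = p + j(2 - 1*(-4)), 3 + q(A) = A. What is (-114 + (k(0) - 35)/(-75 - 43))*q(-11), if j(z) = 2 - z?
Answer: 93891/59 ≈ 1591.4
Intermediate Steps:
q(A) = -3 + A
k(p) = -4 + p (k(p) = p + (2 - (2 - 1*(-4))) = p + (2 - (2 + 4)) = p + (2 - 1*6) = p + (2 - 6) = p - 4 = -4 + p)
(-114 + (k(0) - 35)/(-75 - 43))*q(-11) = (-114 + ((-4 + 0) - 35)/(-75 - 43))*(-3 - 11) = (-114 + (-4 - 35)/(-118))*(-14) = (-114 - 39*(-1/118))*(-14) = (-114 + 39/118)*(-14) = -13413/118*(-14) = 93891/59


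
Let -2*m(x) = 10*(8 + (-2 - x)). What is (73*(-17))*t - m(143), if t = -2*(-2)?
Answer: -5649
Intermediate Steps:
t = 4
m(x) = -30 + 5*x (m(x) = -5*(8 + (-2 - x)) = -5*(6 - x) = -(60 - 10*x)/2 = -30 + 5*x)
(73*(-17))*t - m(143) = (73*(-17))*4 - (-30 + 5*143) = -1241*4 - (-30 + 715) = -4964 - 1*685 = -4964 - 685 = -5649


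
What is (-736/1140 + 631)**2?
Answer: 32274481801/81225 ≈ 3.9735e+5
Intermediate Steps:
(-736/1140 + 631)**2 = (-736*1/1140 + 631)**2 = (-184/285 + 631)**2 = (179651/285)**2 = 32274481801/81225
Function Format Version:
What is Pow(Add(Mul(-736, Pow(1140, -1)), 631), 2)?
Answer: Rational(32274481801, 81225) ≈ 3.9735e+5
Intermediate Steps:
Pow(Add(Mul(-736, Pow(1140, -1)), 631), 2) = Pow(Add(Mul(-736, Rational(1, 1140)), 631), 2) = Pow(Add(Rational(-184, 285), 631), 2) = Pow(Rational(179651, 285), 2) = Rational(32274481801, 81225)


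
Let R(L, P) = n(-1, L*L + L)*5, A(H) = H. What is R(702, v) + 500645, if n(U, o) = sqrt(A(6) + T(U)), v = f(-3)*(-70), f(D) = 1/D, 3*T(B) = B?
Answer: 500645 + 5*sqrt(51)/3 ≈ 5.0066e+5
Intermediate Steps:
T(B) = B/3
v = 70/3 (v = -70/(-3) = -1/3*(-70) = 70/3 ≈ 23.333)
n(U, o) = sqrt(6 + U/3)
R(L, P) = 5*sqrt(51)/3 (R(L, P) = (sqrt(54 + 3*(-1))/3)*5 = (sqrt(54 - 3)/3)*5 = (sqrt(51)/3)*5 = 5*sqrt(51)/3)
R(702, v) + 500645 = 5*sqrt(51)/3 + 500645 = 500645 + 5*sqrt(51)/3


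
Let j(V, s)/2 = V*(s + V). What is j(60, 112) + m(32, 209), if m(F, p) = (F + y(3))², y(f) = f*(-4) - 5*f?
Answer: 20665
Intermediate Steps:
j(V, s) = 2*V*(V + s) (j(V, s) = 2*(V*(s + V)) = 2*(V*(V + s)) = 2*V*(V + s))
y(f) = -9*f (y(f) = -4*f - 5*f = -9*f)
m(F, p) = (-27 + F)² (m(F, p) = (F - 9*3)² = (F - 27)² = (-27 + F)²)
j(60, 112) + m(32, 209) = 2*60*(60 + 112) + (-27 + 32)² = 2*60*172 + 5² = 20640 + 25 = 20665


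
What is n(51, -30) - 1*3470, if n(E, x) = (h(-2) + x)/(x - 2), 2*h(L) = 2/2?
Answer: -222021/64 ≈ -3469.1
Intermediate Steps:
h(L) = 1/2 (h(L) = (2/2)/2 = (2*(1/2))/2 = (1/2)*1 = 1/2)
n(E, x) = (1/2 + x)/(-2 + x) (n(E, x) = (1/2 + x)/(x - 2) = (1/2 + x)/(-2 + x))
n(51, -30) - 1*3470 = (1/2 - 30)/(-2 - 30) - 1*3470 = -59/2/(-32) - 3470 = -1/32*(-59/2) - 3470 = 59/64 - 3470 = -222021/64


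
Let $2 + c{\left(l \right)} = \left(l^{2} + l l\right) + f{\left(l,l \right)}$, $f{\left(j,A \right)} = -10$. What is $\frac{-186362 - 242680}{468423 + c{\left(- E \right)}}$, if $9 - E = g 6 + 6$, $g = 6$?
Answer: $- \frac{143014}{156863} \approx -0.91171$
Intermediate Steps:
$E = -33$ ($E = 9 - \left(6 \cdot 6 + 6\right) = 9 - \left(36 + 6\right) = 9 - 42 = -33$)
$c{\left(l \right)} = -12 + 2 l^{2}$ ($c{\left(l \right)} = -2 - \left(10 - l^{2} - l l\right) = -2 + \left(\left(l^{2} + l^{2}\right) - 10\right) = -2 + \left(2 l^{2} - 10\right) = -2 + \left(-10 + 2 l^{2}\right) = -12 + 2 l^{2}$)
$\frac{-186362 - 242680}{468423 + c{\left(- E \right)}} = \frac{-186362 - 242680}{468423 - \left(12 - 2 \left(\left(-1\right) \left(-33\right)\right)^{2}\right)} = \frac{-186362 - 242680}{468423 - \left(12 - 2 \cdot 33^{2}\right)} = \frac{-186362 - 242680}{468423 + \left(-12 + 2 \cdot 1089\right)} = - \frac{429042}{468423 + \left(-12 + 2178\right)} = - \frac{429042}{468423 + 2166} = - \frac{429042}{470589} = \left(-429042\right) \frac{1}{470589} = - \frac{143014}{156863}$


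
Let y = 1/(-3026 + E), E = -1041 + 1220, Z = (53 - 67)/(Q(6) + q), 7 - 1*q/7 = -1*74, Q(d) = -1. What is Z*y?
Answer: 7/805701 ≈ 8.6881e-6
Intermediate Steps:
q = 567 (q = 49 - (-7)*74 = 49 - 7*(-74) = 49 + 518 = 567)
Z = -7/283 (Z = (53 - 67)/(-1 + 567) = -14/566 = -14*1/566 = -7/283 ≈ -0.024735)
E = 179
y = -1/2847 (y = 1/(-3026 + 179) = 1/(-2847) = -1/2847 ≈ -0.00035125)
Z*y = -7/283*(-1/2847) = 7/805701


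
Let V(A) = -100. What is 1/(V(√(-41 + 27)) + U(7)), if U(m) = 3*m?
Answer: -1/79 ≈ -0.012658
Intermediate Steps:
1/(V(√(-41 + 27)) + U(7)) = 1/(-100 + 3*7) = 1/(-100 + 21) = 1/(-79) = -1/79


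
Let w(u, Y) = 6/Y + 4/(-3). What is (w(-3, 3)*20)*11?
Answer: 440/3 ≈ 146.67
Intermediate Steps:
w(u, Y) = -4/3 + 6/Y (w(u, Y) = 6/Y + 4*(-⅓) = 6/Y - 4/3 = -4/3 + 6/Y)
(w(-3, 3)*20)*11 = ((-4/3 + 6/3)*20)*11 = ((-4/3 + 6*(⅓))*20)*11 = ((-4/3 + 2)*20)*11 = ((⅔)*20)*11 = (40/3)*11 = 440/3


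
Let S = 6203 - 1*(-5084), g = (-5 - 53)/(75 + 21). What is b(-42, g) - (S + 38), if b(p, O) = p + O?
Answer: -545645/48 ≈ -11368.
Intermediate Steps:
g = -29/48 (g = -58/96 = -58*1/96 = -29/48 ≈ -0.60417)
S = 11287 (S = 6203 + 5084 = 11287)
b(p, O) = O + p
b(-42, g) - (S + 38) = (-29/48 - 42) - (11287 + 38) = -2045/48 - 1*11325 = -2045/48 - 11325 = -545645/48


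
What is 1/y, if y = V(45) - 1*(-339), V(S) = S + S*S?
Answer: 1/2409 ≈ 0.00041511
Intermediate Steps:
V(S) = S + S**2
y = 2409 (y = 45*(1 + 45) - 1*(-339) = 45*46 + 339 = 2070 + 339 = 2409)
1/y = 1/2409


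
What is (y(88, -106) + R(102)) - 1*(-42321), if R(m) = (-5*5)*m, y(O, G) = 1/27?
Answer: 1073818/27 ≈ 39771.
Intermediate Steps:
y(O, G) = 1/27
R(m) = -25*m
(y(88, -106) + R(102)) - 1*(-42321) = (1/27 - 25*102) - 1*(-42321) = (1/27 - 2550) + 42321 = -68849/27 + 42321 = 1073818/27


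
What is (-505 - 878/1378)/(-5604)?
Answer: 29032/321763 ≈ 0.090228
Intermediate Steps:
(-505 - 878/1378)/(-5604) = (-505 - 878*1/1378)*(-1/5604) = (-505 - 439/689)*(-1/5604) = -348384/689*(-1/5604) = 29032/321763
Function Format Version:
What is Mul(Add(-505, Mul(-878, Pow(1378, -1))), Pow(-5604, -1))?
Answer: Rational(29032, 321763) ≈ 0.090228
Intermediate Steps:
Mul(Add(-505, Mul(-878, Pow(1378, -1))), Pow(-5604, -1)) = Mul(Add(-505, Mul(-878, Rational(1, 1378))), Rational(-1, 5604)) = Mul(Add(-505, Rational(-439, 689)), Rational(-1, 5604)) = Mul(Rational(-348384, 689), Rational(-1, 5604)) = Rational(29032, 321763)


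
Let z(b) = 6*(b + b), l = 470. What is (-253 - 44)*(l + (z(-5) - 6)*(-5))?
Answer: -237600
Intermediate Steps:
z(b) = 12*b (z(b) = 6*(2*b) = 12*b)
(-253 - 44)*(l + (z(-5) - 6)*(-5)) = (-253 - 44)*(470 + (12*(-5) - 6)*(-5)) = -297*(470 + (-60 - 6)*(-5)) = -297*(470 - 66*(-5)) = -297*(470 + 330) = -297*800 = -237600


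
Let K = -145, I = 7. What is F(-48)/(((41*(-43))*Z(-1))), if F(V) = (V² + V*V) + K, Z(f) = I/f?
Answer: 4463/12341 ≈ 0.36164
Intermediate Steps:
Z(f) = 7/f
F(V) = -145 + 2*V² (F(V) = (V² + V*V) - 145 = (V² + V²) - 145 = 2*V² - 145 = -145 + 2*V²)
F(-48)/(((41*(-43))*Z(-1))) = (-145 + 2*(-48)²)/(((41*(-43))*(7/(-1)))) = (-145 + 2*2304)/((-12341*(-1))) = (-145 + 4608)/((-1763*(-7))) = 4463/12341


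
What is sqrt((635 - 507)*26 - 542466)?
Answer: I*sqrt(539138) ≈ 734.26*I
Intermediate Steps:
sqrt((635 - 507)*26 - 542466) = sqrt(128*26 - 542466) = sqrt(3328 - 542466) = sqrt(-539138) = I*sqrt(539138)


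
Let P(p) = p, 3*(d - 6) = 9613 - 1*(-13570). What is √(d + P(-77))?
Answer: √68910/3 ≈ 87.502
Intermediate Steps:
d = 23201/3 (d = 6 + (9613 - 1*(-13570))/3 = 6 + (9613 + 13570)/3 = 6 + (⅓)*23183 = 6 + 23183/3 = 23201/3 ≈ 7733.7)
√(d + P(-77)) = √(23201/3 - 77) = √(22970/3) = √68910/3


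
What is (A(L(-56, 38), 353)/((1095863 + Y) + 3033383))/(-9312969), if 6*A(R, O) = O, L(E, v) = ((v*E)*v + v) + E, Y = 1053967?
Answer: -353/289626611936382 ≈ -1.2188e-12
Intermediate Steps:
L(E, v) = E + v + E*v² (L(E, v) = ((E*v)*v + v) + E = (E*v² + v) + E = (v + E*v²) + E = E + v + E*v²)
A(R, O) = O/6
(A(L(-56, 38), 353)/((1095863 + Y) + 3033383))/(-9312969) = (((⅙)*353)/((1095863 + 1053967) + 3033383))/(-9312969) = (353/(6*(2149830 + 3033383)))*(-1/9312969) = ((353/6)/5183213)*(-1/9312969) = ((353/6)*(1/5183213))*(-1/9312969) = (353/31099278)*(-1/9312969) = -353/289626611936382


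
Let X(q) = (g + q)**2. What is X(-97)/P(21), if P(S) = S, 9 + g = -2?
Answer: 3888/7 ≈ 555.43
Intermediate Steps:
g = -11 (g = -9 - 2 = -11)
X(q) = (-11 + q)**2
X(-97)/P(21) = (-11 - 97)**2/21 = (-108)**2*(1/21) = 11664*(1/21) = 3888/7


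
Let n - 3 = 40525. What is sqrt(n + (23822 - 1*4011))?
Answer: sqrt(60339) ≈ 245.64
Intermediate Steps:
n = 40528 (n = 3 + 40525 = 40528)
sqrt(n + (23822 - 1*4011)) = sqrt(40528 + (23822 - 1*4011)) = sqrt(40528 + (23822 - 4011)) = sqrt(40528 + 19811) = sqrt(60339)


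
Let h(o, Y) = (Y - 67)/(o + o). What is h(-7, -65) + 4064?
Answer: 28514/7 ≈ 4073.4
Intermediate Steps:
h(o, Y) = (-67 + Y)/(2*o) (h(o, Y) = (-67 + Y)/((2*o)) = (-67 + Y)*(1/(2*o)) = (-67 + Y)/(2*o))
h(-7, -65) + 4064 = (½)*(-67 - 65)/(-7) + 4064 = (½)*(-⅐)*(-132) + 4064 = 66/7 + 4064 = 28514/7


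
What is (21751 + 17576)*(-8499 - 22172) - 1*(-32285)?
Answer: -1206166132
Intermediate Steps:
(21751 + 17576)*(-8499 - 22172) - 1*(-32285) = 39327*(-30671) + 32285 = -1206198417 + 32285 = -1206166132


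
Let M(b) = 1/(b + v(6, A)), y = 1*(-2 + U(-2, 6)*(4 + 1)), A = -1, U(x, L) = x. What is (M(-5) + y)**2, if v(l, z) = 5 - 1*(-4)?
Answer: 2209/16 ≈ 138.06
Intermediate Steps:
y = -12 (y = 1*(-2 - 2*(4 + 1)) = 1*(-2 - 2*5) = 1*(-2 - 10) = 1*(-12) = -12)
v(l, z) = 9 (v(l, z) = 5 + 4 = 9)
M(b) = 1/(9 + b) (M(b) = 1/(b + 9) = 1/(9 + b))
(M(-5) + y)**2 = (1/(9 - 5) - 12)**2 = (1/4 - 12)**2 = (-47/4)**2 = 2209/16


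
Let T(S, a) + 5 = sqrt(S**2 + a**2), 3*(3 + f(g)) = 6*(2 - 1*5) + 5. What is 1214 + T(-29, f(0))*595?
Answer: -1761 + 595*sqrt(8053)/3 ≈ 16037.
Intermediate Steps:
f(g) = -22/3 (f(g) = -3 + (6*(2 - 1*5) + 5)/3 = -3 + (6*(2 - 5) + 5)/3 = -3 + (6*(-3) + 5)/3 = -3 + (-18 + 5)/3 = -3 + (1/3)*(-13) = -3 - 13/3 = -22/3)
T(S, a) = -5 + sqrt(S**2 + a**2)
1214 + T(-29, f(0))*595 = 1214 + (-5 + sqrt((-29)**2 + (-22/3)**2))*595 = 1214 + (-5 + sqrt(841 + 484/9))*595 = 1214 + (-5 + sqrt(8053/9))*595 = 1214 + (-5 + sqrt(8053)/3)*595 = 1214 + (-2975 + 595*sqrt(8053)/3) = -1761 + 595*sqrt(8053)/3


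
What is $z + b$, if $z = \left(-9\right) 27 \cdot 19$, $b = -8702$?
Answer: $-13319$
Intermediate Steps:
$z = -4617$ ($z = \left(-243\right) 19 = -4617$)
$z + b = -4617 - 8702 = -13319$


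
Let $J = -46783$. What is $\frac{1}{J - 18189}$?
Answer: $- \frac{1}{64972} \approx -1.5391 \cdot 10^{-5}$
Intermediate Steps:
$\frac{1}{J - 18189} = \frac{1}{-46783 - 18189} = \frac{1}{-64972} = - \frac{1}{64972}$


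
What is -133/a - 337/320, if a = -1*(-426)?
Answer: -93061/68160 ≈ -1.3653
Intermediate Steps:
a = 426
-133/a - 337/320 = -133/426 - 337/320 = -93061/68160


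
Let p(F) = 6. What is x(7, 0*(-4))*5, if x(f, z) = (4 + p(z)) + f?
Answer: 85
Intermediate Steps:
x(f, z) = 10 + f (x(f, z) = (4 + 6) + f = 10 + f)
x(7, 0*(-4))*5 = (10 + 7)*5 = 17*5 = 85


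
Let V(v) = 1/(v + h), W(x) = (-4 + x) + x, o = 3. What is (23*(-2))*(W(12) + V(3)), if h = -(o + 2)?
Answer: -897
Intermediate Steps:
W(x) = -4 + 2*x
h = -5 (h = -(3 + 2) = -1*5 = -5)
V(v) = 1/(-5 + v) (V(v) = 1/(v - 5) = 1/(-5 + v))
(23*(-2))*(W(12) + V(3)) = (23*(-2))*((-4 + 2*12) + 1/(-5 + 3)) = -46*((-4 + 24) + 1/(-2)) = -46*(20 - ½) = -46*39/2 = -897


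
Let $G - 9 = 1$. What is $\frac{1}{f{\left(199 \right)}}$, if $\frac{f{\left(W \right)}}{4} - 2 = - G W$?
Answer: $- \frac{1}{7952} \approx -0.00012575$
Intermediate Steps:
$G = 10$ ($G = 9 + 1 = 10$)
$f{\left(W \right)} = 8 - 40 W$ ($f{\left(W \right)} = 8 + 4 \left(-1\right) 10 W = 8 + 4 \left(- 10 W\right) = 8 - 40 W$)
$\frac{1}{f{\left(199 \right)}} = \frac{1}{8 - 7960} = \frac{1}{-7952} = - \frac{1}{7952}$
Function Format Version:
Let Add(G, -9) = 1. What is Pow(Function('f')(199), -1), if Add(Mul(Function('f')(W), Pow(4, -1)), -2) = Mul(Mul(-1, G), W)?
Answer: Rational(-1, 7952) ≈ -0.00012575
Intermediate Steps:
G = 10 (G = Add(9, 1) = 10)
Function('f')(W) = Add(8, Mul(-40, W)) (Function('f')(W) = Add(8, Mul(4, Mul(Mul(-1, 10), W))) = Add(8, Mul(4, Mul(-10, W))) = Add(8, Mul(-40, W)))
Pow(Function('f')(199), -1) = Pow(Add(8, Mul(-40, 199)), -1) = Pow(Add(8, -7960), -1) = Pow(-7952, -1) = Rational(-1, 7952)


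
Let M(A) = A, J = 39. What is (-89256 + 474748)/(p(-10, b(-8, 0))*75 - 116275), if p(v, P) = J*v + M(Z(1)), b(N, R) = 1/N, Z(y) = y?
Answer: -192746/72725 ≈ -2.6503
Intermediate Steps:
p(v, P) = 1 + 39*v (p(v, P) = 39*v + 1 = 1 + 39*v)
(-89256 + 474748)/(p(-10, b(-8, 0))*75 - 116275) = (-89256 + 474748)/((1 + 39*(-10))*75 - 116275) = 385492/((1 - 390)*75 - 116275) = 385492/(-389*75 - 116275) = 385492/(-29175 - 116275) = 385492/(-145450) = 385492*(-1/145450) = -192746/72725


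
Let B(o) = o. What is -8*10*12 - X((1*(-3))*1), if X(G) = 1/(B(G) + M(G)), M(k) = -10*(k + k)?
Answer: -54721/57 ≈ -960.02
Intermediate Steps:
M(k) = -20*k
X(G) = -1/(19*G) (X(G) = 1/(G - 20*G) = 1/(-19*G) = -1/(19*G))
-8*10*12 - X((1*(-3))*1) = -8*10*12 - (-1)/(19*((1*(-3))*1)) = -80*12 - (-1)/(19*((-3*1))) = -960 - (-1)/(19*(-3)) = -960 - (-1)*(-1)/(19*3) = -960 - 1*1/57 = -960 - 1/57 = -54721/57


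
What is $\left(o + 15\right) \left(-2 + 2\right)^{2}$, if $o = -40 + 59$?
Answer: $0$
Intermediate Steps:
$o = 19$
$\left(o + 15\right) \left(-2 + 2\right)^{2} = \left(19 + 15\right) \left(-2 + 2\right)^{2} = 34 \cdot 0^{2} = 34 \cdot 0 = 0$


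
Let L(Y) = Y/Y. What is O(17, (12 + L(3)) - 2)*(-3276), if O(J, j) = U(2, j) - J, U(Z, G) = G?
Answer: 19656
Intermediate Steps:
L(Y) = 1
O(J, j) = j - J
O(17, (12 + L(3)) - 2)*(-3276) = (((12 + 1) - 2) - 1*17)*(-3276) = ((13 - 2) - 17)*(-3276) = (11 - 17)*(-3276) = -6*(-3276) = 19656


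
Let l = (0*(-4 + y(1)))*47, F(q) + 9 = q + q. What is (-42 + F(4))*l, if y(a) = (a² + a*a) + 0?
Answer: 0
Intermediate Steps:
y(a) = 2*a² (y(a) = (a² + a²) + 0 = 2*a² + 0 = 2*a²)
F(q) = -9 + 2*q (F(q) = -9 + (q + q) = -9 + 2*q)
l = 0 (l = (0*(-4 + 2*1²))*47 = (0*(-4 + 2*1))*47 = (0*(-4 + 2))*47 = (0*(-2))*47 = 0*47 = 0)
(-42 + F(4))*l = (-42 + (-9 + 2*4))*0 = (-42 + (-9 + 8))*0 = (-42 - 1)*0 = -43*0 = 0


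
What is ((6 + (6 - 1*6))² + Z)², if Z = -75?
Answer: 1521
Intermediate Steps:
((6 + (6 - 1*6))² + Z)² = ((6 + (6 - 1*6))² - 75)² = ((6 + (6 - 6))² - 75)² = ((6 + 0)² - 75)² = (6² - 75)² = (36 - 75)² = (-39)² = 1521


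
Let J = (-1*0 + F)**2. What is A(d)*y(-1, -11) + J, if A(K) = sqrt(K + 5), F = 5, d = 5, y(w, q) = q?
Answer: 25 - 11*sqrt(10) ≈ -9.7850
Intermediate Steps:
A(K) = sqrt(5 + K)
J = 25 (J = (-1*0 + 5)**2 = (0 + 5)**2 = 5**2 = 25)
A(d)*y(-1, -11) + J = sqrt(5 + 5)*(-11) + 25 = sqrt(10)*(-11) + 25 = -11*sqrt(10) + 25 = 25 - 11*sqrt(10)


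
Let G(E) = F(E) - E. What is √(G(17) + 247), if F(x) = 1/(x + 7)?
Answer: √33126/12 ≈ 15.167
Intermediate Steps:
F(x) = 1/(7 + x)
G(E) = 1/(7 + E) - E
√(G(17) + 247) = √((1 - 1*17*(7 + 17))/(7 + 17) + 247) = √((1 - 1*17*24)/24 + 247) = √((1 - 408)/24 + 247) = √((1/24)*(-407) + 247) = √(-407/24 + 247) = √(5521/24) = √33126/12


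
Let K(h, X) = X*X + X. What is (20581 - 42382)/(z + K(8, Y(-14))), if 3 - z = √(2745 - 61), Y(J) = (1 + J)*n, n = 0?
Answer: 65403/2675 + 43602*√671/2675 ≈ 446.67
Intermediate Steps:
Y(J) = 0 (Y(J) = (1 + J)*0 = 0)
K(h, X) = X + X² (K(h, X) = X² + X = X + X²)
z = 3 - 2*√671 (z = 3 - √(2745 - 61) = 3 - √2684 = 3 - 2*√671 ≈ -48.807)
(20581 - 42382)/(z + K(8, Y(-14))) = (20581 - 42382)/((3 - 2*√671) + 0*(1 + 0)) = -21801/((3 - 2*√671) + 0*1) = -21801/((3 - 2*√671) + 0) = -21801/(3 - 2*√671)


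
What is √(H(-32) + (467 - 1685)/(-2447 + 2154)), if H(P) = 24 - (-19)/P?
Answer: √151441738/2344 ≈ 5.2501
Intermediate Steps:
H(P) = 24 + 19/P
√(H(-32) + (467 - 1685)/(-2447 + 2154)) = √((24 + 19/(-32)) + (467 - 1685)/(-2447 + 2154)) = √((24 + 19*(-1/32)) - 1218/(-293)) = √((24 - 19/32) - 1218*(-1/293)) = √(749/32 + 1218/293) = √(258433/9376) = √151441738/2344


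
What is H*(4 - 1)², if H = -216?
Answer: -1944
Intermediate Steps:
H*(4 - 1)² = -216*(4 - 1)² = -216*3² = -216*9 = -1944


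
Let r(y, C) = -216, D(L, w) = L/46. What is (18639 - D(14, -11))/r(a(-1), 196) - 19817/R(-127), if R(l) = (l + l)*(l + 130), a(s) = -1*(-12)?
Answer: -19017577/315468 ≈ -60.284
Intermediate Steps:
D(L, w) = L/46 (D(L, w) = L*(1/46) = L/46)
a(s) = 12
R(l) = 2*l*(130 + l) (R(l) = (2*l)*(130 + l) = 2*l*(130 + l))
(18639 - D(14, -11))/r(a(-1), 196) - 19817/R(-127) = (18639 - 14/46)/(-216) - 19817*(-1/(254*(130 - 127))) = (18639 - 1*7/23)*(-1/216) - 19817/(2*(-127)*3) = (18639 - 7/23)*(-1/216) - 19817/(-762) = (428690/23)*(-1/216) - 19817*(-1/762) = -214345/2484 + 19817/762 = -19017577/315468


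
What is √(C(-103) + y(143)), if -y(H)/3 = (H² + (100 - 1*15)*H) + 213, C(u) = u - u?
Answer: 3*I*√10939 ≈ 313.77*I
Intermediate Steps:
C(u) = 0
y(H) = -639 - 255*H - 3*H² (y(H) = -3*((H² + (100 - 1*15)*H) + 213) = -3*((H² + (100 - 15)*H) + 213) = -3*((H² + 85*H) + 213) = -3*(213 + H² + 85*H) = -639 - 255*H - 3*H²)
√(C(-103) + y(143)) = √(0 + (-639 - 255*143 - 3*143²)) = √(0 + (-639 - 36465 - 3*20449)) = √(0 + (-639 - 36465 - 61347)) = √(0 - 98451) = √(-98451) = 3*I*√10939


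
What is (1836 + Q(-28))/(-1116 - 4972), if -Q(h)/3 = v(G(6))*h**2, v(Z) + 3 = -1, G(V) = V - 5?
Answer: -2811/1522 ≈ -1.8469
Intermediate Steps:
G(V) = -5 + V
v(Z) = -4 (v(Z) = -3 - 1 = -4)
Q(h) = 12*h**2 (Q(h) = -(-12)*h**2 = 12*h**2)
(1836 + Q(-28))/(-1116 - 4972) = (1836 + 12*(-28)**2)/(-1116 - 4972) = (1836 + 12*784)/(-6088) = (1836 + 9408)*(-1/6088) = 11244*(-1/6088) = -2811/1522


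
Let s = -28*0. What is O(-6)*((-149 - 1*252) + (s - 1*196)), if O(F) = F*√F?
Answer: 3582*I*√6 ≈ 8774.1*I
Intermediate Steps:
O(F) = F^(3/2)
s = 0
O(-6)*((-149 - 1*252) + (s - 1*196)) = (-6)^(3/2)*((-149 - 1*252) + (0 - 1*196)) = (-6*I*√6)*((-149 - 252) + (0 - 196)) = (-6*I*√6)*(-401 - 196) = -6*I*√6*(-597) = 3582*I*√6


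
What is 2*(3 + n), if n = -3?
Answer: 0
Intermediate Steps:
2*(3 + n) = 2*(3 - 3) = 2*0 = 0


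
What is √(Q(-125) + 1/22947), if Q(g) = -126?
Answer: I*√66347142987/22947 ≈ 11.225*I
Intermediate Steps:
√(Q(-125) + 1/22947) = √(-126 + 1/22947) = √(-2891321/22947) = I*√66347142987/22947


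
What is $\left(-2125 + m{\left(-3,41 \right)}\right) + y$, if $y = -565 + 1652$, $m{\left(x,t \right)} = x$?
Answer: $-1041$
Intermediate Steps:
$y = 1087$
$\left(-2125 + m{\left(-3,41 \right)}\right) + y = \left(-2125 - 3\right) + 1087 = -2128 + 1087 = -1041$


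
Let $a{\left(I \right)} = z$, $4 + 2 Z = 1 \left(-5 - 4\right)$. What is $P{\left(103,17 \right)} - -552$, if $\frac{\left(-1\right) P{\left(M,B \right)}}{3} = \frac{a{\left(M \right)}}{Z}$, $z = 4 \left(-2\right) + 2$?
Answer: $\frac{7140}{13} \approx 549.23$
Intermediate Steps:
$z = -6$ ($z = -8 + 2 = -6$)
$Z = - \frac{13}{2}$ ($Z = -2 + \frac{1 \left(-5 - 4\right)}{2} = -2 + \frac{1 \left(-9\right)}{2} = -2 + \frac{1}{2} \left(-9\right) = -2 - \frac{9}{2} = - \frac{13}{2} \approx -6.5$)
$a{\left(I \right)} = -6$
$P{\left(M,B \right)} = - \frac{36}{13}$ ($P{\left(M,B \right)} = - 3 \left(- \frac{6}{- \frac{13}{2}}\right) = - 3 \left(\left(-6\right) \left(- \frac{2}{13}\right)\right) = \left(-3\right) \frac{12}{13} = - \frac{36}{13}$)
$P{\left(103,17 \right)} - -552 = - \frac{36}{13} - -552 = - \frac{36}{13} + 552 = \frac{7140}{13}$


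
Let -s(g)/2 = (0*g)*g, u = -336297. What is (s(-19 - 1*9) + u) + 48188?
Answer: -288109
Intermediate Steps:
s(g) = 0 (s(g) = -2*0*g*g = -0*g = -2*0 = 0)
(s(-19 - 1*9) + u) + 48188 = (0 - 336297) + 48188 = -336297 + 48188 = -288109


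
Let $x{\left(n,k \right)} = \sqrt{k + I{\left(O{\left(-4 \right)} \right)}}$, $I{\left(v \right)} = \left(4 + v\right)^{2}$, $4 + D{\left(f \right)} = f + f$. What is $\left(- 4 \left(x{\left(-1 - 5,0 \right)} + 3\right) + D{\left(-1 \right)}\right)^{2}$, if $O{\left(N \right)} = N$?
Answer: $324$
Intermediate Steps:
$D{\left(f \right)} = -4 + 2 f$ ($D{\left(f \right)} = -4 + \left(f + f\right) = -4 + 2 f$)
$x{\left(n,k \right)} = \sqrt{k}$ ($x{\left(n,k \right)} = \sqrt{k + \left(4 - 4\right)^{2}} = \sqrt{k + 0^{2}} = \sqrt{k + 0} = \sqrt{k}$)
$\left(- 4 \left(x{\left(-1 - 5,0 \right)} + 3\right) + D{\left(-1 \right)}\right)^{2} = \left(- 4 \left(\sqrt{0} + 3\right) + \left(-4 + 2 \left(-1\right)\right)\right)^{2} = \left(- 4 \left(0 + 3\right) - 6\right)^{2} = \left(\left(-4\right) 3 - 6\right)^{2} = \left(-12 - 6\right)^{2} = \left(-18\right)^{2} = 324$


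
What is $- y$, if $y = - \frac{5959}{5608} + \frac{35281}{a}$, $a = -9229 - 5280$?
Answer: $\frac{284314979}{81366472} \approx 3.4943$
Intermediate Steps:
$a = -14509$ ($a = -9229 - 5280 = -14509$)
$y = - \frac{284314979}{81366472}$ ($y = - \frac{5959}{5608} + \frac{35281}{-14509} = \left(-5959\right) \frac{1}{5608} + 35281 \left(- \frac{1}{14509}\right) = - \frac{5959}{5608} - \frac{35281}{14509} = - \frac{284314979}{81366472} \approx -3.4943$)
$- y = \left(-1\right) \left(- \frac{284314979}{81366472}\right) = \frac{284314979}{81366472}$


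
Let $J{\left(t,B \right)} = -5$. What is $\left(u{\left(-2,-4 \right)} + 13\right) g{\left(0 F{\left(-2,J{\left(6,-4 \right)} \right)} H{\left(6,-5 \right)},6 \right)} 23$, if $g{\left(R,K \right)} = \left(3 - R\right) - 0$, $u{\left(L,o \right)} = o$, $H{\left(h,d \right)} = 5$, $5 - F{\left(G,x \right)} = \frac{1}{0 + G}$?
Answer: $621$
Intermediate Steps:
$F{\left(G,x \right)} = 5 - \frac{1}{G}$ ($F{\left(G,x \right)} = 5 - \frac{1}{0 + G} = 5 - \frac{1}{G}$)
$g{\left(R,K \right)} = 3 - R$ ($g{\left(R,K \right)} = \left(3 - R\right) + 0 = 3 - R$)
$\left(u{\left(-2,-4 \right)} + 13\right) g{\left(0 F{\left(-2,J{\left(6,-4 \right)} \right)} H{\left(6,-5 \right)},6 \right)} 23 = \left(-4 + 13\right) \left(3 - 0 \left(5 - \frac{1}{-2}\right) 5\right) 23 = 9 \left(3 - 0 \left(5 - - \frac{1}{2}\right) 5\right) 23 = 9 \left(3 - 0 \left(5 + \frac{1}{2}\right) 5\right) 23 = 9 \left(3 - 0 \cdot \frac{11}{2} \cdot 5\right) 23 = 9 \left(3 - 0 \cdot 5\right) 23 = 9 \left(3 - 0\right) 23 = 9 \left(3 + 0\right) 23 = 9 \cdot 3 \cdot 23 = 27 \cdot 23 = 621$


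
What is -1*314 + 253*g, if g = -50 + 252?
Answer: 50792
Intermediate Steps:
g = 202
-1*314 + 253*g = -1*314 + 253*202 = -314 + 51106 = 50792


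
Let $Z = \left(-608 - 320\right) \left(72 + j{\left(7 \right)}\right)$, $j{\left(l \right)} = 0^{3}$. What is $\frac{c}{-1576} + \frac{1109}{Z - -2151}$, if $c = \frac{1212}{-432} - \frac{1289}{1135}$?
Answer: $- \frac{1355574829}{92536132320} \approx -0.014649$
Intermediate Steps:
$j{\left(l \right)} = 0$
$Z = -66816$ ($Z = \left(-608 - 320\right) \left(72 + 0\right) = \left(-928\right) 72 = -66816$)
$c = - \frac{161039}{40860}$ ($c = 1212 \left(- \frac{1}{432}\right) - \frac{1289}{1135} = - \frac{101}{36} - \frac{1289}{1135} = - \frac{161039}{40860} \approx -3.9412$)
$\frac{c}{-1576} + \frac{1109}{Z - -2151} = - \frac{161039}{40860 \left(-1576\right)} + \frac{1109}{-66816 - -2151} = \left(- \frac{161039}{40860}\right) \left(- \frac{1}{1576}\right) + \frac{1109}{-66816 + 2151} = \frac{161039}{64395360} + \frac{1109}{-64665} = \frac{161039}{64395360} + 1109 \left(- \frac{1}{64665}\right) = \frac{161039}{64395360} - \frac{1109}{64665} = - \frac{1355574829}{92536132320}$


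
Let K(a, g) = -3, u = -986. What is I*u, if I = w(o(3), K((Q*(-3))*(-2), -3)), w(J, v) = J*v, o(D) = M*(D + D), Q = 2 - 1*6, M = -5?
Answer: -88740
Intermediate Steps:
Q = -4 (Q = 2 - 6 = -4)
o(D) = -10*D (o(D) = -5*(D + D) = -10*D)
I = 90 (I = -10*3*(-3) = -30*(-3) = 90)
I*u = 90*(-986) = -88740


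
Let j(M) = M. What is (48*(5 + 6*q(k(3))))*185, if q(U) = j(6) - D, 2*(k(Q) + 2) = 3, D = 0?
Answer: 364080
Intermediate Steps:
k(Q) = -½ (k(Q) = -2 + (½)*3 = -2 + 3/2 = -½)
q(U) = 6 (q(U) = 6 - 1*0 = 6 + 0 = 6)
(48*(5 + 6*q(k(3))))*185 = (48*(5 + 6*6))*185 = (48*(5 + 36))*185 = (48*41)*185 = 1968*185 = 364080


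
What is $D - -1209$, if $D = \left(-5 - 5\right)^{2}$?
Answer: $1309$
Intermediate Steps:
$D = 100$ ($D = \left(-10\right)^{2} = 100$)
$D - -1209 = 100 - -1209 = 100 + 1209 = 1309$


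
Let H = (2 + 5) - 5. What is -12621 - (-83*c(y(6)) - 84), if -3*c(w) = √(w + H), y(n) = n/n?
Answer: -12537 - 83*√3/3 ≈ -12585.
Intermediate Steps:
y(n) = 1
H = 2 (H = 7 - 5 = 2)
c(w) = -√(2 + w)/3 (c(w) = -√(w + 2)/3 = -√(2 + w)/3)
-12621 - (-83*c(y(6)) - 84) = -12621 - (-(-83)*√(2 + 1)/3 - 84) = -12621 - (-(-83)*√3/3 - 84) = -12621 - (83*√3/3 - 84) = -12621 - (-84 + 83*√3/3) = -12621 + (84 - 83*√3/3) = -12537 - 83*√3/3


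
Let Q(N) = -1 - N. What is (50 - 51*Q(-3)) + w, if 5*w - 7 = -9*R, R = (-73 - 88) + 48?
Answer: 764/5 ≈ 152.80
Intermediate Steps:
R = -113 (R = -161 + 48 = -113)
w = 1024/5 (w = 7/5 + (-9*(-113))/5 = 7/5 + (1/5)*1017 = 7/5 + 1017/5 = 1024/5 ≈ 204.80)
(50 - 51*Q(-3)) + w = (50 - 51*(-1 - 1*(-3))) + 1024/5 = (50 - 51*(-1 + 3)) + 1024/5 = (50 - 51*2) + 1024/5 = (50 - 102) + 1024/5 = -52 + 1024/5 = 764/5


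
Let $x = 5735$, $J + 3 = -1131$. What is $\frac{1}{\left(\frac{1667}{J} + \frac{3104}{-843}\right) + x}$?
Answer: $\frac{318654}{1825838951} \approx 0.00017452$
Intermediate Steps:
$J = -1134$ ($J = -3 - 1131 = -1134$)
$\frac{1}{\left(\frac{1667}{J} + \frac{3104}{-843}\right) + x} = \frac{1}{\left(\frac{1667}{-1134} + \frac{3104}{-843}\right) + 5735} = \frac{1}{\left(1667 \left(- \frac{1}{1134}\right) + 3104 \left(- \frac{1}{843}\right)\right) + 5735} = \frac{1}{\left(- \frac{1667}{1134} - \frac{3104}{843}\right) + 5735} = \frac{1}{- \frac{1641739}{318654} + 5735} = \frac{1}{\frac{1825838951}{318654}} = \frac{318654}{1825838951}$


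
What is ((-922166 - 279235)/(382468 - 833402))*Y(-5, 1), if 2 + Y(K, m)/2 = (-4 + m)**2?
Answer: 8409807/225467 ≈ 37.299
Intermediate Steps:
Y(K, m) = -4 + 2*(-4 + m)**2
((-922166 - 279235)/(382468 - 833402))*Y(-5, 1) = ((-922166 - 279235)/(382468 - 833402))*(-4 + 2*(-4 + 1)**2) = (-1201401/(-450934))*(-4 + 2*(-3)**2) = (-1201401*(-1/450934))*(-4 + 2*9) = 1201401*(-4 + 18)/450934 = (1201401/450934)*14 = 8409807/225467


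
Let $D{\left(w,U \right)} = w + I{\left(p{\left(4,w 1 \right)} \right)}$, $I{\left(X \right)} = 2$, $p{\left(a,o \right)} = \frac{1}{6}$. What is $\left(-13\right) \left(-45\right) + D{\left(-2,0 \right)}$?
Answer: $585$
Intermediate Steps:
$p{\left(a,o \right)} = \frac{1}{6}$
$D{\left(w,U \right)} = 2 + w$ ($D{\left(w,U \right)} = w + 2 = 2 + w$)
$\left(-13\right) \left(-45\right) + D{\left(-2,0 \right)} = \left(-13\right) \left(-45\right) + \left(2 - 2\right) = 585 + 0 = 585$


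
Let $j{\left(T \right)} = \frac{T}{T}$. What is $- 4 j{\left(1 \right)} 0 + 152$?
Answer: $152$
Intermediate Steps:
$j{\left(T \right)} = 1$
$- 4 j{\left(1 \right)} 0 + 152 = \left(-4\right) 1 \cdot 0 + 152 = \left(-4\right) 0 + 152 = 0 + 152 = 152$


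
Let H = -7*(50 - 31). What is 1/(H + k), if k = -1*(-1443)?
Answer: 1/1310 ≈ 0.00076336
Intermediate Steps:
H = -133 (H = -7*19 = -133)
k = 1443
1/(H + k) = 1/(-133 + 1443) = 1/1310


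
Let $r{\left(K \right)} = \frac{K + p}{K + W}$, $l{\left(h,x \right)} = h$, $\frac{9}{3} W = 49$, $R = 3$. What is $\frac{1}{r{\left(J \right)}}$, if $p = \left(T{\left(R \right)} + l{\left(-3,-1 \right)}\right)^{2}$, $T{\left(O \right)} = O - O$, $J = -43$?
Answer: $\frac{40}{51} \approx 0.78431$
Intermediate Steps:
$W = \frac{49}{3}$ ($W = \frac{1}{3} \cdot 49 = \frac{49}{3} \approx 16.333$)
$T{\left(O \right)} = 0$
$p = 9$ ($p = \left(0 - 3\right)^{2} = \left(-3\right)^{2} = 9$)
$r{\left(K \right)} = \frac{9 + K}{\frac{49}{3} + K}$ ($r{\left(K \right)} = \frac{K + 9}{K + \frac{49}{3}} = \frac{9 + K}{\frac{49}{3} + K}$)
$\frac{1}{r{\left(J \right)}} = \frac{1}{3 \frac{1}{49 + 3 \left(-43\right)} \left(9 - 43\right)} = \frac{1}{3 \frac{1}{49 - 129} \left(-34\right)} = \frac{1}{3 \frac{1}{-80} \left(-34\right)} = \frac{1}{3 \left(- \frac{1}{80}\right) \left(-34\right)} = \frac{1}{\frac{51}{40}} = \frac{40}{51}$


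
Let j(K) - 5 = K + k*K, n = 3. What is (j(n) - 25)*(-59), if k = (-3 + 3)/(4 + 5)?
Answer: 1003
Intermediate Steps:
k = 0 (k = 0/9 = 0*(⅑) = 0)
j(K) = 5 + K (j(K) = 5 + (K + 0*K) = 5 + (K + 0) = 5 + K)
(j(n) - 25)*(-59) = ((5 + 3) - 25)*(-59) = (8 - 25)*(-59) = -17*(-59) = 1003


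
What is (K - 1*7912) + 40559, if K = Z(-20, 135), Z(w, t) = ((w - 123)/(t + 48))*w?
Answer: 5977261/183 ≈ 32663.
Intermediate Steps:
Z(w, t) = w*(-123 + w)/(48 + t) (Z(w, t) = ((-123 + w)/(48 + t))*w = w*(-123 + w)/(48 + t))
K = 2860/183 (K = -20*(-123 - 20)/(48 + 135) = -20*(-143)/183 = -20*1/183*(-143) = 2860/183 ≈ 15.628)
(K - 1*7912) + 40559 = (2860/183 - 1*7912) + 40559 = (2860/183 - 7912) + 40559 = -1445036/183 + 40559 = 5977261/183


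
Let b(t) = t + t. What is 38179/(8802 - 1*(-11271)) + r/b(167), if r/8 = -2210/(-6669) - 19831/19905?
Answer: 7173421586041/3803345625735 ≈ 1.8861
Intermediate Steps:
r = -18105208/3403755 (r = 8*(-2210/(-6669) - 19831/19905) = 8*(-2210*(-1/6669) - 19831*1/19905) = 8*(170/513 - 19831/19905) = 8*(-2263151/3403755) = -18105208/3403755 ≈ -5.3192)
b(t) = 2*t
38179/(8802 - 1*(-11271)) + r/b(167) = 38179/(8802 - 1*(-11271)) - 18105208/(3403755*(2*167)) = 38179/(8802 + 11271) - 18105208/3403755/334 = 38179/20073 - 18105208/3403755*1/334 = 38179*(1/20073) - 9052604/568427085 = 38179/20073 - 9052604/568427085 = 7173421586041/3803345625735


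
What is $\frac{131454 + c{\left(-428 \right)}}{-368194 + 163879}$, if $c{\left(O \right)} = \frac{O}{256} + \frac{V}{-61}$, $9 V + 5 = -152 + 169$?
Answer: $- \frac{1539569411}{2392937280} \approx -0.64338$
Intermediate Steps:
$V = \frac{4}{3}$ ($V = - \frac{5}{9} + \frac{-152 + 169}{9} = - \frac{5}{9} + \frac{1}{9} \cdot 17 = - \frac{5}{9} + \frac{17}{9} = \frac{4}{3} \approx 1.3333$)
$c{\left(O \right)} = - \frac{4}{183} + \frac{O}{256}$ ($c{\left(O \right)} = \frac{O}{256} + \frac{4}{3 \left(-61\right)} = O \frac{1}{256} + \frac{4}{3} \left(- \frac{1}{61}\right) = \frac{O}{256} - \frac{4}{183} = - \frac{4}{183} + \frac{O}{256}$)
$\frac{131454 + c{\left(-428 \right)}}{-368194 + 163879} = \frac{131454 + \left(- \frac{4}{183} + \frac{1}{256} \left(-428\right)\right)}{-368194 + 163879} = \frac{131454 - \frac{19837}{11712}}{-204315} = \left(131454 - \frac{19837}{11712}\right) \left(- \frac{1}{204315}\right) = \frac{1539569411}{11712} \left(- \frac{1}{204315}\right) = - \frac{1539569411}{2392937280}$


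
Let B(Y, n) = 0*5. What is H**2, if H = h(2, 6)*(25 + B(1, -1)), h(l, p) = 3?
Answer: 5625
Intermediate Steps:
B(Y, n) = 0
H = 75 (H = 3*(25 + 0) = 3*25 = 75)
H**2 = 75**2 = 5625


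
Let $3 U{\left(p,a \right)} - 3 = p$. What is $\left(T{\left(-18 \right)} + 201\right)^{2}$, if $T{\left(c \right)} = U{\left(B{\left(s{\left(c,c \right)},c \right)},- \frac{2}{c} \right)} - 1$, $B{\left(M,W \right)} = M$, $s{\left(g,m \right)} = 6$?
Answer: $41209$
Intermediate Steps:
$U{\left(p,a \right)} = 1 + \frac{p}{3}$
$T{\left(c \right)} = 2$ ($T{\left(c \right)} = \left(1 + \frac{1}{3} \cdot 6\right) - 1 = \left(1 + 2\right) - 1 = 3 - 1 = 2$)
$\left(T{\left(-18 \right)} + 201\right)^{2} = \left(2 + 201\right)^{2} = 203^{2} = 41209$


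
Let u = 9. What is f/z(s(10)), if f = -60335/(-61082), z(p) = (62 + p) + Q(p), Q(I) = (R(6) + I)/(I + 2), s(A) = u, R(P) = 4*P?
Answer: 60335/4520068 ≈ 0.013348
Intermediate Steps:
s(A) = 9
Q(I) = (24 + I)/(2 + I) (Q(I) = (4*6 + I)/(I + 2) = (24 + I)/(2 + I))
z(p) = 62 + p + (24 + p)/(2 + p) (z(p) = (62 + p) + (24 + p)/(2 + p) = 62 + p + (24 + p)/(2 + p))
f = 60335/61082 (f = -60335*(-1/61082) = 60335/61082 ≈ 0.98777)
f/z(s(10)) = 60335/(61082*(((148 + 9² + 65*9)/(2 + 9)))) = 60335/(61082*(((148 + 81 + 585)/11))) = 60335/(61082*(((1/11)*814))) = (60335/61082)/74 = (60335/61082)*(1/74) = 60335/4520068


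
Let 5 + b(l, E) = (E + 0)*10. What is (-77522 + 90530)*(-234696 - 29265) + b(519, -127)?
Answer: -3433605963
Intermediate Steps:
b(l, E) = -5 + 10*E (b(l, E) = -5 + (E + 0)*10 = -5 + E*10 = -5 + 10*E)
(-77522 + 90530)*(-234696 - 29265) + b(519, -127) = (-77522 + 90530)*(-234696 - 29265) + (-5 + 10*(-127)) = 13008*(-263961) + (-5 - 1270) = -3433604688 - 1275 = -3433605963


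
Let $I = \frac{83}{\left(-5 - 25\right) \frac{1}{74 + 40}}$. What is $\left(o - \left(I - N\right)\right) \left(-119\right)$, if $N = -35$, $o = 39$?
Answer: $- \frac{190043}{5} \approx -38009.0$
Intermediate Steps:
$I = - \frac{1577}{5}$ ($I = \frac{83}{\left(-30\right) \frac{1}{114}} = \frac{83}{- \frac{5}{19}} = 83 \left(- \frac{19}{5}\right) = - \frac{1577}{5} \approx -315.4$)
$\left(o - \left(I - N\right)\right) \left(-119\right) = \left(39 - - \frac{1402}{5}\right) \left(-119\right) = \left(39 + \left(-35 + \frac{1577}{5}\right)\right) \left(-119\right) = \left(39 + \frac{1402}{5}\right) \left(-119\right) = \frac{1597}{5} \left(-119\right) = - \frac{190043}{5}$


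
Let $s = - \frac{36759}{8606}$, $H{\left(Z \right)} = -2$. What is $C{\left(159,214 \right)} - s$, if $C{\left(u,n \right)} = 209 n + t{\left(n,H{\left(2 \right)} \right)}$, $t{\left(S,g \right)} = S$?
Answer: $\frac{386790399}{8606} \approx 44944.0$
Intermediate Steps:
$s = - \frac{36759}{8606}$ ($s = \left(-36759\right) \frac{1}{8606} = - \frac{36759}{8606} \approx -4.2713$)
$C{\left(u,n \right)} = 210 n$ ($C{\left(u,n \right)} = 209 n + n = 210 n$)
$C{\left(159,214 \right)} - s = 210 \cdot 214 - - \frac{36759}{8606} = 44940 + \frac{36759}{8606} = \frac{386790399}{8606}$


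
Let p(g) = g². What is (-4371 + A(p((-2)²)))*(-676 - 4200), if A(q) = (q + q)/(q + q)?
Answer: 21308120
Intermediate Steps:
A(q) = 1 (A(q) = (2*q)/((2*q)) = (2*q)*(1/(2*q)) = 1)
(-4371 + A(p((-2)²)))*(-676 - 4200) = (-4371 + 1)*(-676 - 4200) = -4370*(-4876) = 21308120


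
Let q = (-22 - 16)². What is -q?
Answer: -1444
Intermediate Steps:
q = 1444 (q = (-38)² = 1444)
-q = -1*1444 = -1444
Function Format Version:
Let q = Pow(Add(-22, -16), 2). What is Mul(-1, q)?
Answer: -1444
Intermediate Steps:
q = 1444 (q = Pow(-38, 2) = 1444)
Mul(-1, q) = Mul(-1, 1444) = -1444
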